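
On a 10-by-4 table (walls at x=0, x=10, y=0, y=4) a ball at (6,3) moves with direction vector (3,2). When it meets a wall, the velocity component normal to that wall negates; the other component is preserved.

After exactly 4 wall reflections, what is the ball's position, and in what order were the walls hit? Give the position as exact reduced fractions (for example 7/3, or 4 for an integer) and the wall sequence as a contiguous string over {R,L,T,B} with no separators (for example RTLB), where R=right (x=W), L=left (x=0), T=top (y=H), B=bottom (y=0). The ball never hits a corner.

1. t=1/2 → T at (15/2,4); v=(3,-2)
2. t=5/6 → R at (10,7/3); v=(-3,-2)
3. t=7/6 → B at (13/2,0); v=(-3,2)
4. t=2 → T at (1/2,4); v=(-3,-2)

Final position: (1/2,4)
Wall sequence: TRBT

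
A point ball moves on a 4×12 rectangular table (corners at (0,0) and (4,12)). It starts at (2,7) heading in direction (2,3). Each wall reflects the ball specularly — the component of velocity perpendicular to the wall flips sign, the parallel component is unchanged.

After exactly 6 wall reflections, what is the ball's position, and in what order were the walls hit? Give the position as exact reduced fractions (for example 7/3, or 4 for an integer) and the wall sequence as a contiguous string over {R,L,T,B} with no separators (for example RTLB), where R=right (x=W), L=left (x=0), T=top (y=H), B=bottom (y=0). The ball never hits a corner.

Final position: (0,4)
Wall sequence: RTLRBL

1. t=1 → R at (4,10); v=(-2,3)
2. t=2/3 → T at (8/3,12); v=(-2,-3)
3. t=4/3 → L at (0,8); v=(2,-3)
4. t=2 → R at (4,2); v=(-2,-3)
5. t=2/3 → B at (8/3,0); v=(-2,3)
6. t=4/3 → L at (0,4); v=(2,3)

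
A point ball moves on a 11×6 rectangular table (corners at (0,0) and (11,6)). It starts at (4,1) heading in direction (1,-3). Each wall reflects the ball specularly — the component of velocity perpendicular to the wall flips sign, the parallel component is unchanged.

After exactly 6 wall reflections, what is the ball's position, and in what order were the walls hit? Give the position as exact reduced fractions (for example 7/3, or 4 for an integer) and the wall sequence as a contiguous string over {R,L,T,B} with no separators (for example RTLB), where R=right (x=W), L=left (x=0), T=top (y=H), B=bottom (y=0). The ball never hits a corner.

Final position: (29/3,0)
Wall sequence: BTBTRB

1. t=1/3 → B at (13/3,0); v=(1,3)
2. t=2 → T at (19/3,6); v=(1,-3)
3. t=2 → B at (25/3,0); v=(1,3)
4. t=2 → T at (31/3,6); v=(1,-3)
5. t=2/3 → R at (11,4); v=(-1,-3)
6. t=4/3 → B at (29/3,0); v=(-1,3)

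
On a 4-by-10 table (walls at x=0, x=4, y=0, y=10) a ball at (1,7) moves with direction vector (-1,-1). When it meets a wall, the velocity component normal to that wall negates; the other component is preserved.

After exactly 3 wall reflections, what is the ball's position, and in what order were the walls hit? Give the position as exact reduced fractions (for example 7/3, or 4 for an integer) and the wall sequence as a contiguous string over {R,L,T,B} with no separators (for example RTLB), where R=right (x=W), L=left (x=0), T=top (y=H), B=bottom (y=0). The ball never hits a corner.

Final position: (2,0)
Wall sequence: LRB

1. t=1 → L at (0,6); v=(1,-1)
2. t=4 → R at (4,2); v=(-1,-1)
3. t=2 → B at (2,0); v=(-1,1)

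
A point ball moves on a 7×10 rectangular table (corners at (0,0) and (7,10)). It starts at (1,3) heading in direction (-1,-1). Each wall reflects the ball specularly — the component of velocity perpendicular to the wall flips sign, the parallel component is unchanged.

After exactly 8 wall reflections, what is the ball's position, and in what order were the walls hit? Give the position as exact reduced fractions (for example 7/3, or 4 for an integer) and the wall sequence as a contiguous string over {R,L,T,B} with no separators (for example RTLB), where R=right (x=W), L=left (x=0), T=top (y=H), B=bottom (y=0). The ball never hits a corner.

1. t=1 → L at (0,2); v=(1,-1)
2. t=2 → B at (2,0); v=(1,1)
3. t=5 → R at (7,5); v=(-1,1)
4. t=5 → T at (2,10); v=(-1,-1)
5. t=2 → L at (0,8); v=(1,-1)
6. t=7 → R at (7,1); v=(-1,-1)
7. t=1 → B at (6,0); v=(-1,1)
8. t=6 → L at (0,6); v=(1,1)

Final position: (0,6)
Wall sequence: LBRTLRBL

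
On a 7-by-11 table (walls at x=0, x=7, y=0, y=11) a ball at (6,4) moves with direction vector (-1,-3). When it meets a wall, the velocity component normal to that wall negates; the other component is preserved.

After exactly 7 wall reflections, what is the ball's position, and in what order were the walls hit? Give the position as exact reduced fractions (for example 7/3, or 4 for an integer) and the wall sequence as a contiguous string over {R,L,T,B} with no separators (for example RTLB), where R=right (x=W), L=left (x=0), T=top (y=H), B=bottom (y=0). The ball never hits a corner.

1. t=4/3 → B at (14/3,0); v=(-1,3)
2. t=11/3 → T at (1,11); v=(-1,-3)
3. t=1 → L at (0,8); v=(1,-3)
4. t=8/3 → B at (8/3,0); v=(1,3)
5. t=11/3 → T at (19/3,11); v=(1,-3)
6. t=2/3 → R at (7,9); v=(-1,-3)
7. t=3 → B at (4,0); v=(-1,3)

Final position: (4,0)
Wall sequence: BTLBTRB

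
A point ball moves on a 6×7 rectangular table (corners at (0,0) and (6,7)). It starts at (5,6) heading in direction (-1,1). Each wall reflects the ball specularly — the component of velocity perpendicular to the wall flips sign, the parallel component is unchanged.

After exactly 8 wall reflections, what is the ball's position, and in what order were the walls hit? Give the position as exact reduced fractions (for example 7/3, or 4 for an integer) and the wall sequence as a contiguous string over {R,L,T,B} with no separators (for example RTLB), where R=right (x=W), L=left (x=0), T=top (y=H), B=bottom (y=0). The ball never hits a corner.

1. t=1 → T at (4,7); v=(-1,-1)
2. t=4 → L at (0,3); v=(1,-1)
3. t=3 → B at (3,0); v=(1,1)
4. t=3 → R at (6,3); v=(-1,1)
5. t=4 → T at (2,7); v=(-1,-1)
6. t=2 → L at (0,5); v=(1,-1)
7. t=5 → B at (5,0); v=(1,1)
8. t=1 → R at (6,1); v=(-1,1)

Final position: (6,1)
Wall sequence: TLBRTLBR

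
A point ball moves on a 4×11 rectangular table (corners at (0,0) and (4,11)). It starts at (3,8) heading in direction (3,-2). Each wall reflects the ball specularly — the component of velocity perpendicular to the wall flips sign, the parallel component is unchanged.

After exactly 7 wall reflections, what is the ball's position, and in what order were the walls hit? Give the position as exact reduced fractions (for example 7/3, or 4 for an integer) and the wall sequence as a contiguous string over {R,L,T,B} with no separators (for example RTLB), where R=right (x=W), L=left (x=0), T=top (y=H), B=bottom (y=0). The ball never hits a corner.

Final position: (0,6)
Wall sequence: RLRBLRL

1. t=1/3 → R at (4,22/3); v=(-3,-2)
2. t=4/3 → L at (0,14/3); v=(3,-2)
3. t=4/3 → R at (4,2); v=(-3,-2)
4. t=1 → B at (1,0); v=(-3,2)
5. t=1/3 → L at (0,2/3); v=(3,2)
6. t=4/3 → R at (4,10/3); v=(-3,2)
7. t=4/3 → L at (0,6); v=(3,2)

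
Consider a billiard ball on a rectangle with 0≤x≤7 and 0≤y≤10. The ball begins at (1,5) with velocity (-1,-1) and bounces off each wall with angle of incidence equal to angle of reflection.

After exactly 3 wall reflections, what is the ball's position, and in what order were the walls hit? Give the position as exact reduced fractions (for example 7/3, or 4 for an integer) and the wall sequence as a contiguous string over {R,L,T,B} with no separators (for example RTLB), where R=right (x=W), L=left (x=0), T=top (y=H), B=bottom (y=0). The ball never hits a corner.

1. t=1 → L at (0,4); v=(1,-1)
2. t=4 → B at (4,0); v=(1,1)
3. t=3 → R at (7,3); v=(-1,1)

Final position: (7,3)
Wall sequence: LBR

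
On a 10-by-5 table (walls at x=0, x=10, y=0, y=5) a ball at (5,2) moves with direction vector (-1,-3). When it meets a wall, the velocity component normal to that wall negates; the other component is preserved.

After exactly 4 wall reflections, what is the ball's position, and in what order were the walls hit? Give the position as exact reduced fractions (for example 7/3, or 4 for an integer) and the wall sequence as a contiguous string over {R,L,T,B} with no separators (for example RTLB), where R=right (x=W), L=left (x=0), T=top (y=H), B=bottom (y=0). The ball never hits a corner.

1. t=2/3 → B at (13/3,0); v=(-1,3)
2. t=5/3 → T at (8/3,5); v=(-1,-3)
3. t=5/3 → B at (1,0); v=(-1,3)
4. t=1 → L at (0,3); v=(1,3)

Final position: (0,3)
Wall sequence: BTBL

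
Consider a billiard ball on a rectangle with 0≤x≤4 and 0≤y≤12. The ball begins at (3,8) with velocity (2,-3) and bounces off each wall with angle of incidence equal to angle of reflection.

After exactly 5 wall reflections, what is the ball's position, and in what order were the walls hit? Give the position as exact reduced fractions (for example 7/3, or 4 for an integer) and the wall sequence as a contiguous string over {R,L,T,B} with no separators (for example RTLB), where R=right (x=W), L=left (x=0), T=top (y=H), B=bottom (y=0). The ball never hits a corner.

Final position: (0,23/2)
Wall sequence: RLBRL

1. t=1/2 → R at (4,13/2); v=(-2,-3)
2. t=2 → L at (0,1/2); v=(2,-3)
3. t=1/6 → B at (1/3,0); v=(2,3)
4. t=11/6 → R at (4,11/2); v=(-2,3)
5. t=2 → L at (0,23/2); v=(2,3)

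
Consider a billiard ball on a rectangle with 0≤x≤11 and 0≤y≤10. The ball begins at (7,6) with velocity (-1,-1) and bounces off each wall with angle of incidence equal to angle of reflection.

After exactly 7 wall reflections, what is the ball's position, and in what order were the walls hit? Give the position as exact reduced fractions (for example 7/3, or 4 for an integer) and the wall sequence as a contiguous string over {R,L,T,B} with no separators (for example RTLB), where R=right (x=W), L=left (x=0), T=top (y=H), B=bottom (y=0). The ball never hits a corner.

Final position: (7,10)
Wall sequence: BLTRBLT

1. t=6 → B at (1,0); v=(-1,1)
2. t=1 → L at (0,1); v=(1,1)
3. t=9 → T at (9,10); v=(1,-1)
4. t=2 → R at (11,8); v=(-1,-1)
5. t=8 → B at (3,0); v=(-1,1)
6. t=3 → L at (0,3); v=(1,1)
7. t=7 → T at (7,10); v=(1,-1)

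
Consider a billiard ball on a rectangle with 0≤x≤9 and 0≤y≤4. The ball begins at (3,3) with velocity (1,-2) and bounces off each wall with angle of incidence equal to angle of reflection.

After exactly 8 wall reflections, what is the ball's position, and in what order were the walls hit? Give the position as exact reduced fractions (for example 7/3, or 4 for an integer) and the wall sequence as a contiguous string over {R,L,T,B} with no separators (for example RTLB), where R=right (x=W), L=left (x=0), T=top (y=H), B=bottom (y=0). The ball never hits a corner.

Final position: (3/2,0)
Wall sequence: BTBRTBTB

1. t=3/2 → B at (9/2,0); v=(1,2)
2. t=2 → T at (13/2,4); v=(1,-2)
3. t=2 → B at (17/2,0); v=(1,2)
4. t=1/2 → R at (9,1); v=(-1,2)
5. t=3/2 → T at (15/2,4); v=(-1,-2)
6. t=2 → B at (11/2,0); v=(-1,2)
7. t=2 → T at (7/2,4); v=(-1,-2)
8. t=2 → B at (3/2,0); v=(-1,2)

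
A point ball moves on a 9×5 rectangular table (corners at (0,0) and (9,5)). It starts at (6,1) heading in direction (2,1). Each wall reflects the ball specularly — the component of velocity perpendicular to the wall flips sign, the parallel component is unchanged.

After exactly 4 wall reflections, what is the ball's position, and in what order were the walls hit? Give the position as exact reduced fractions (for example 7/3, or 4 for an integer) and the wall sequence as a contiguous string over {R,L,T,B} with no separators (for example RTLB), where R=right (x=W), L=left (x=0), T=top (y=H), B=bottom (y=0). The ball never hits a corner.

Final position: (6,0)
Wall sequence: RTLB

1. t=3/2 → R at (9,5/2); v=(-2,1)
2. t=5/2 → T at (4,5); v=(-2,-1)
3. t=2 → L at (0,3); v=(2,-1)
4. t=3 → B at (6,0); v=(2,1)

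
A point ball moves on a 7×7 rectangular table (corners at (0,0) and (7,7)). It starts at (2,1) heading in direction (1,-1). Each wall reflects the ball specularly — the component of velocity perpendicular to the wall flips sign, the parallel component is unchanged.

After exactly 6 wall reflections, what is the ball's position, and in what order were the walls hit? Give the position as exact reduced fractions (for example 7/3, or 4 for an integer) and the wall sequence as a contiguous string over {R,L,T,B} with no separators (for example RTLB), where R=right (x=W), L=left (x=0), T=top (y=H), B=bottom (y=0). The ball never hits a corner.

1. t=1 → B at (3,0); v=(1,1)
2. t=4 → R at (7,4); v=(-1,1)
3. t=3 → T at (4,7); v=(-1,-1)
4. t=4 → L at (0,3); v=(1,-1)
5. t=3 → B at (3,0); v=(1,1)
6. t=4 → R at (7,4); v=(-1,1)

Final position: (7,4)
Wall sequence: BRTLBR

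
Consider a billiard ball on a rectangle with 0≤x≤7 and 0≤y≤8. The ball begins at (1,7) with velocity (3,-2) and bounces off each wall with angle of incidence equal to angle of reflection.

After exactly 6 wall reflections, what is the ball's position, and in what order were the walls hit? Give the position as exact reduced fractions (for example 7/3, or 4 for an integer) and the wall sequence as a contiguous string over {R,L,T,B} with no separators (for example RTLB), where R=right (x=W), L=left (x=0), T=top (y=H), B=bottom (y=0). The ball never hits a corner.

1. t=2 → R at (7,3); v=(-3,-2)
2. t=3/2 → B at (5/2,0); v=(-3,2)
3. t=5/6 → L at (0,5/3); v=(3,2)
4. t=7/3 → R at (7,19/3); v=(-3,2)
5. t=5/6 → T at (9/2,8); v=(-3,-2)
6. t=3/2 → L at (0,5); v=(3,-2)

Final position: (0,5)
Wall sequence: RBLRTL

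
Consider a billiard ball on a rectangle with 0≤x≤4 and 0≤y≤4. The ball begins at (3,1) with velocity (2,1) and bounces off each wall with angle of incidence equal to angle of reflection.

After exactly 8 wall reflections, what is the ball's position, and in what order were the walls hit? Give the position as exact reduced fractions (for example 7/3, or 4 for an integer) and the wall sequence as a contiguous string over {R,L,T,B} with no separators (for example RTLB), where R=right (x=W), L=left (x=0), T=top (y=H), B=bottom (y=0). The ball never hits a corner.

Final position: (0,7/2)
Wall sequence: RLTRLBRL

1. t=1/2 → R at (4,3/2); v=(-2,1)
2. t=2 → L at (0,7/2); v=(2,1)
3. t=1/2 → T at (1,4); v=(2,-1)
4. t=3/2 → R at (4,5/2); v=(-2,-1)
5. t=2 → L at (0,1/2); v=(2,-1)
6. t=1/2 → B at (1,0); v=(2,1)
7. t=3/2 → R at (4,3/2); v=(-2,1)
8. t=2 → L at (0,7/2); v=(2,1)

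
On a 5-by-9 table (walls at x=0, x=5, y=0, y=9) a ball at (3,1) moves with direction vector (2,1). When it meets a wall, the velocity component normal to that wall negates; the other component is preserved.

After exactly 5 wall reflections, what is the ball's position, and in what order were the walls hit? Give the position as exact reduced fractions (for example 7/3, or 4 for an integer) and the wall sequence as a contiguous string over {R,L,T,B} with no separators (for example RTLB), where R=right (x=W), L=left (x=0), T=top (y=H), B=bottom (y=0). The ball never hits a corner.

1. t=1 → R at (5,2); v=(-2,1)
2. t=5/2 → L at (0,9/2); v=(2,1)
3. t=5/2 → R at (5,7); v=(-2,1)
4. t=2 → T at (1,9); v=(-2,-1)
5. t=1/2 → L at (0,17/2); v=(2,-1)

Final position: (0,17/2)
Wall sequence: RLRTL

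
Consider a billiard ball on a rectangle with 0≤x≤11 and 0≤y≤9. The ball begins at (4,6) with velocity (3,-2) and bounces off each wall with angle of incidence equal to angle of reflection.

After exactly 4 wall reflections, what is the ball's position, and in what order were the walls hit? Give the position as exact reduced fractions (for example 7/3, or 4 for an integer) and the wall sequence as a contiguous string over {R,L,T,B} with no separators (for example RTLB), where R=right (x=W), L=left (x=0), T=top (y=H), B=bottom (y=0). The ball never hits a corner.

1. t=7/3 → R at (11,4/3); v=(-3,-2)
2. t=2/3 → B at (9,0); v=(-3,2)
3. t=3 → L at (0,6); v=(3,2)
4. t=3/2 → T at (9/2,9); v=(3,-2)

Final position: (9/2,9)
Wall sequence: RBLT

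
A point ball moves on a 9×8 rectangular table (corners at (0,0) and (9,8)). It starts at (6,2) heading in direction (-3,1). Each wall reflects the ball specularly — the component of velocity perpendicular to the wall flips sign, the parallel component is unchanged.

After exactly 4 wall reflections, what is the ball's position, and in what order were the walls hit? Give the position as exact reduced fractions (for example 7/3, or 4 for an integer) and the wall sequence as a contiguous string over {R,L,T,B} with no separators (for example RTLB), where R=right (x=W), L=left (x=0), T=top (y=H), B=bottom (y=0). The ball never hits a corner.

1. t=2 → L at (0,4); v=(3,1)
2. t=3 → R at (9,7); v=(-3,1)
3. t=1 → T at (6,8); v=(-3,-1)
4. t=2 → L at (0,6); v=(3,-1)

Final position: (0,6)
Wall sequence: LRTL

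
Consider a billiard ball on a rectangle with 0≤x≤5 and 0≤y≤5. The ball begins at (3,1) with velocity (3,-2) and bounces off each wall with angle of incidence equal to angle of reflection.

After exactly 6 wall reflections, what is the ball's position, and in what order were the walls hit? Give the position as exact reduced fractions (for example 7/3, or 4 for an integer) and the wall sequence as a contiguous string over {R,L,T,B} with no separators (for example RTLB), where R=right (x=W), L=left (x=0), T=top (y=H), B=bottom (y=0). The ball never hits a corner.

Final position: (1/2,0)
Wall sequence: BRLTRB

1. t=1/2 → B at (9/2,0); v=(3,2)
2. t=1/6 → R at (5,1/3); v=(-3,2)
3. t=5/3 → L at (0,11/3); v=(3,2)
4. t=2/3 → T at (2,5); v=(3,-2)
5. t=1 → R at (5,3); v=(-3,-2)
6. t=3/2 → B at (1/2,0); v=(-3,2)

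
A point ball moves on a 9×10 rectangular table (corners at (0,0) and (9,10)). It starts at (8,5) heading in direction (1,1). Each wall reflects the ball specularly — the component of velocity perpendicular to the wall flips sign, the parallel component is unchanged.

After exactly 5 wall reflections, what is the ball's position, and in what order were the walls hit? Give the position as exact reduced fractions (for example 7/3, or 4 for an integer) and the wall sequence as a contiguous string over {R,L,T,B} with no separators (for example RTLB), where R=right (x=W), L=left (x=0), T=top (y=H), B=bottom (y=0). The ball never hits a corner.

1. t=1 → R at (9,6); v=(-1,1)
2. t=4 → T at (5,10); v=(-1,-1)
3. t=5 → L at (0,5); v=(1,-1)
4. t=5 → B at (5,0); v=(1,1)
5. t=4 → R at (9,4); v=(-1,1)

Final position: (9,4)
Wall sequence: RTLBR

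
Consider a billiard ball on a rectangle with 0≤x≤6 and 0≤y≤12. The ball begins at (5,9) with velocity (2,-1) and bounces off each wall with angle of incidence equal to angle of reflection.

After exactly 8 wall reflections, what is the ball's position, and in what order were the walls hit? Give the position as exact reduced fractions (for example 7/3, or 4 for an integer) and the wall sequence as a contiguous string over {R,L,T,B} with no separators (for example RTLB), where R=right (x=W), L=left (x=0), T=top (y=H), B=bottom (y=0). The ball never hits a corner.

1. t=1/2 → R at (6,17/2); v=(-2,-1)
2. t=3 → L at (0,11/2); v=(2,-1)
3. t=3 → R at (6,5/2); v=(-2,-1)
4. t=5/2 → B at (1,0); v=(-2,1)
5. t=1/2 → L at (0,1/2); v=(2,1)
6. t=3 → R at (6,7/2); v=(-2,1)
7. t=3 → L at (0,13/2); v=(2,1)
8. t=3 → R at (6,19/2); v=(-2,1)

Final position: (6,19/2)
Wall sequence: RLRBLRLR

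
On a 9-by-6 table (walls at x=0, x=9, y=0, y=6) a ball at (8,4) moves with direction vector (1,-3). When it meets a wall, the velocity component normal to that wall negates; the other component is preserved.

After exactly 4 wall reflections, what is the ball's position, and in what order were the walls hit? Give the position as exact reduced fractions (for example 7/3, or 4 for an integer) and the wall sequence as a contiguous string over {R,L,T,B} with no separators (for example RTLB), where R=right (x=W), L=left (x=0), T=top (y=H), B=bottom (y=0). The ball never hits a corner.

Final position: (14/3,0)
Wall sequence: RBTB

1. t=1 → R at (9,1); v=(-1,-3)
2. t=1/3 → B at (26/3,0); v=(-1,3)
3. t=2 → T at (20/3,6); v=(-1,-3)
4. t=2 → B at (14/3,0); v=(-1,3)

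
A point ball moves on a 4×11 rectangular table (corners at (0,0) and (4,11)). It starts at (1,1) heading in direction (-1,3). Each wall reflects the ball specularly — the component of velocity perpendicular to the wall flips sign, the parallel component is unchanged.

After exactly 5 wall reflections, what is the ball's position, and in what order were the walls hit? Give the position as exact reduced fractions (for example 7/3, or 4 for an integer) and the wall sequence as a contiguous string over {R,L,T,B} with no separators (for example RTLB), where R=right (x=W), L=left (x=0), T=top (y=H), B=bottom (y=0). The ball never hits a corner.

Final position: (0,6)
Wall sequence: LTRBL

1. t=1 → L at (0,4); v=(1,3)
2. t=7/3 → T at (7/3,11); v=(1,-3)
3. t=5/3 → R at (4,6); v=(-1,-3)
4. t=2 → B at (2,0); v=(-1,3)
5. t=2 → L at (0,6); v=(1,3)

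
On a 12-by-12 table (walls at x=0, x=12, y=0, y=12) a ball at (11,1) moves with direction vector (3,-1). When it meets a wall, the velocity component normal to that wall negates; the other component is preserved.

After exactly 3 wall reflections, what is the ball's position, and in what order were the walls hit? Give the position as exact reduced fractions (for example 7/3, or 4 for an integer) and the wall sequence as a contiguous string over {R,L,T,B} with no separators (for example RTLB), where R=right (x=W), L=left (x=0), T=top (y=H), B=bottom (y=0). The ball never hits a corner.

1. t=1/3 → R at (12,2/3); v=(-3,-1)
2. t=2/3 → B at (10,0); v=(-3,1)
3. t=10/3 → L at (0,10/3); v=(3,1)

Final position: (0,10/3)
Wall sequence: RBL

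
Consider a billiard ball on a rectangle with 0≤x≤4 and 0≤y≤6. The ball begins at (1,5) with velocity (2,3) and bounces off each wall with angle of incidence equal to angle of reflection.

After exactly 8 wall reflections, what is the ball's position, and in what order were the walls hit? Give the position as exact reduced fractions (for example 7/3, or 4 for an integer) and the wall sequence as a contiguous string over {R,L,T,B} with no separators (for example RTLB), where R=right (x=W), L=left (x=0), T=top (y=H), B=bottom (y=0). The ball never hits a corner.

Final position: (0,7/2)
Wall sequence: TRBLTRBL

1. t=1/3 → T at (5/3,6); v=(2,-3)
2. t=7/6 → R at (4,5/2); v=(-2,-3)
3. t=5/6 → B at (7/3,0); v=(-2,3)
4. t=7/6 → L at (0,7/2); v=(2,3)
5. t=5/6 → T at (5/3,6); v=(2,-3)
6. t=7/6 → R at (4,5/2); v=(-2,-3)
7. t=5/6 → B at (7/3,0); v=(-2,3)
8. t=7/6 → L at (0,7/2); v=(2,3)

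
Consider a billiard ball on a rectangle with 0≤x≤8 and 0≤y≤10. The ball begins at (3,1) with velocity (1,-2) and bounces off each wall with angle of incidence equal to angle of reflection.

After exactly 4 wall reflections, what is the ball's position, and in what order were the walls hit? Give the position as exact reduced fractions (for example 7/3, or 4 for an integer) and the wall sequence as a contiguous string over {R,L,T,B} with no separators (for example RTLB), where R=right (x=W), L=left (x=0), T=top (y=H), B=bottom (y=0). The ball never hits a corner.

1. t=1/2 → B at (7/2,0); v=(1,2)
2. t=9/2 → R at (8,9); v=(-1,2)
3. t=1/2 → T at (15/2,10); v=(-1,-2)
4. t=5 → B at (5/2,0); v=(-1,2)

Final position: (5/2,0)
Wall sequence: BRTB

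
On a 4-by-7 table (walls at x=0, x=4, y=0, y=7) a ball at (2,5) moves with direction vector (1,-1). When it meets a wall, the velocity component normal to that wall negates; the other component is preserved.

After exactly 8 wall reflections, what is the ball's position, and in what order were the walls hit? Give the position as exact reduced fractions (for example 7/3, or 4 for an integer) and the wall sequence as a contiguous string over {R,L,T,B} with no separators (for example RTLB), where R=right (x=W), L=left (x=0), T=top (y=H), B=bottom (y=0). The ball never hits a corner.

1. t=2 → R at (4,3); v=(-1,-1)
2. t=3 → B at (1,0); v=(-1,1)
3. t=1 → L at (0,1); v=(1,1)
4. t=4 → R at (4,5); v=(-1,1)
5. t=2 → T at (2,7); v=(-1,-1)
6. t=2 → L at (0,5); v=(1,-1)
7. t=4 → R at (4,1); v=(-1,-1)
8. t=1 → B at (3,0); v=(-1,1)

Final position: (3,0)
Wall sequence: RBLRTLRB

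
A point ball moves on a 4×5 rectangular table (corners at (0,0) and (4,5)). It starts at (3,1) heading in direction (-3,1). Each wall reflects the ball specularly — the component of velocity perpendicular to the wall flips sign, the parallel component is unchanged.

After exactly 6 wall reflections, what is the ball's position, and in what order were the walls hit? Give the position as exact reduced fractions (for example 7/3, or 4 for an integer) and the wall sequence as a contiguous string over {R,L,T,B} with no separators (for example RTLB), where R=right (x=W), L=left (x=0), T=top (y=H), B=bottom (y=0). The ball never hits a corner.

1. t=1 → L at (0,2); v=(3,1)
2. t=4/3 → R at (4,10/3); v=(-3,1)
3. t=4/3 → L at (0,14/3); v=(3,1)
4. t=1/3 → T at (1,5); v=(3,-1)
5. t=1 → R at (4,4); v=(-3,-1)
6. t=4/3 → L at (0,8/3); v=(3,-1)

Final position: (0,8/3)
Wall sequence: LRLTRL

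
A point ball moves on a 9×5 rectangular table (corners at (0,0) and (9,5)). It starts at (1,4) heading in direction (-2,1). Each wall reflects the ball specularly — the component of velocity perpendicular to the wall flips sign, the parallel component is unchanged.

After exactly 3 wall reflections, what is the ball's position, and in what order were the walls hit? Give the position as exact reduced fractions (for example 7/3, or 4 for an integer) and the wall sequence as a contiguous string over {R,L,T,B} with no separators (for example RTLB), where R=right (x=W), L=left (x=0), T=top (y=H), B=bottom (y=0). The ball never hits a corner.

Final position: (9,1)
Wall sequence: LTR

1. t=1/2 → L at (0,9/2); v=(2,1)
2. t=1/2 → T at (1,5); v=(2,-1)
3. t=4 → R at (9,1); v=(-2,-1)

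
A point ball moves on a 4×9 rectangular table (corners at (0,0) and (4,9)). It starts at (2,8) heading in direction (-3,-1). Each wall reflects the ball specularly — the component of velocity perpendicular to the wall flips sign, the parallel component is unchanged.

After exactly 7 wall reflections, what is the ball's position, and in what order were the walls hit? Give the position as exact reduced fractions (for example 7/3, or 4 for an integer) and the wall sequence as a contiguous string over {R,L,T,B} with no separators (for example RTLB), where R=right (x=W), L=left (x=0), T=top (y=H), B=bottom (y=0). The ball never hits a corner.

1. t=2/3 → L at (0,22/3); v=(3,-1)
2. t=4/3 → R at (4,6); v=(-3,-1)
3. t=4/3 → L at (0,14/3); v=(3,-1)
4. t=4/3 → R at (4,10/3); v=(-3,-1)
5. t=4/3 → L at (0,2); v=(3,-1)
6. t=4/3 → R at (4,2/3); v=(-3,-1)
7. t=2/3 → B at (2,0); v=(-3,1)

Final position: (2,0)
Wall sequence: LRLRLRB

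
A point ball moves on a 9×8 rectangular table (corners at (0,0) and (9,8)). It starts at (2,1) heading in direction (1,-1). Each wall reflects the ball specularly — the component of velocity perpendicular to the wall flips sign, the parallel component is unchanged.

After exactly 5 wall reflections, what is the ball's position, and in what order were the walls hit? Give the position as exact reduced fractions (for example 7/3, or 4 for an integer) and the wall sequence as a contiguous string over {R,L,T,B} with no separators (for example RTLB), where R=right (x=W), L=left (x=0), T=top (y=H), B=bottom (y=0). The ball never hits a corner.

Final position: (1,0)
Wall sequence: BRTLB

1. t=1 → B at (3,0); v=(1,1)
2. t=6 → R at (9,6); v=(-1,1)
3. t=2 → T at (7,8); v=(-1,-1)
4. t=7 → L at (0,1); v=(1,-1)
5. t=1 → B at (1,0); v=(1,1)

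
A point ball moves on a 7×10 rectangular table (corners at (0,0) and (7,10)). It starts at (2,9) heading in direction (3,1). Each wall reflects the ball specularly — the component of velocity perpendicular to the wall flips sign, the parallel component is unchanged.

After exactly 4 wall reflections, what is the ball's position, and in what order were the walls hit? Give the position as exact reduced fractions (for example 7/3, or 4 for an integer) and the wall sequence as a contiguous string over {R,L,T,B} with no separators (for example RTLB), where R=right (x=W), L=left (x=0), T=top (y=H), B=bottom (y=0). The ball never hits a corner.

1. t=1 → T at (5,10); v=(3,-1)
2. t=2/3 → R at (7,28/3); v=(-3,-1)
3. t=7/3 → L at (0,7); v=(3,-1)
4. t=7/3 → R at (7,14/3); v=(-3,-1)

Final position: (7,14/3)
Wall sequence: TRLR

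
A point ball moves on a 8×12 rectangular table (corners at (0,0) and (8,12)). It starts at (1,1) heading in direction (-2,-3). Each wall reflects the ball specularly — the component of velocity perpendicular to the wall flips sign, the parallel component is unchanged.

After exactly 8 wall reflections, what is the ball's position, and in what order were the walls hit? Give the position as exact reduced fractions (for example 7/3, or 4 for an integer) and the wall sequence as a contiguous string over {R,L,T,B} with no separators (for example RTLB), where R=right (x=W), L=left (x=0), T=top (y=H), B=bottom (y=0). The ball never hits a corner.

Final position: (8,23/2)
Wall sequence: BLTRBLTR

1. t=1/3 → B at (1/3,0); v=(-2,3)
2. t=1/6 → L at (0,1/2); v=(2,3)
3. t=23/6 → T at (23/3,12); v=(2,-3)
4. t=1/6 → R at (8,23/2); v=(-2,-3)
5. t=23/6 → B at (1/3,0); v=(-2,3)
6. t=1/6 → L at (0,1/2); v=(2,3)
7. t=23/6 → T at (23/3,12); v=(2,-3)
8. t=1/6 → R at (8,23/2); v=(-2,-3)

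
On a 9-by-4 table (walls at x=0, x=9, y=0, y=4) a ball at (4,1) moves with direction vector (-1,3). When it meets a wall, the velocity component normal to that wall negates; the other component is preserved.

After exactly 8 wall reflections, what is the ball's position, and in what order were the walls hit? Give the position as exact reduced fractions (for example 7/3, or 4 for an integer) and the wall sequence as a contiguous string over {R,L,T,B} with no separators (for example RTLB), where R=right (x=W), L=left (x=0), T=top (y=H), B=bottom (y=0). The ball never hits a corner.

Final position: (5,4)
Wall sequence: TBTLBTBT

1. t=1 → T at (3,4); v=(-1,-3)
2. t=4/3 → B at (5/3,0); v=(-1,3)
3. t=4/3 → T at (1/3,4); v=(-1,-3)
4. t=1/3 → L at (0,3); v=(1,-3)
5. t=1 → B at (1,0); v=(1,3)
6. t=4/3 → T at (7/3,4); v=(1,-3)
7. t=4/3 → B at (11/3,0); v=(1,3)
8. t=4/3 → T at (5,4); v=(1,-3)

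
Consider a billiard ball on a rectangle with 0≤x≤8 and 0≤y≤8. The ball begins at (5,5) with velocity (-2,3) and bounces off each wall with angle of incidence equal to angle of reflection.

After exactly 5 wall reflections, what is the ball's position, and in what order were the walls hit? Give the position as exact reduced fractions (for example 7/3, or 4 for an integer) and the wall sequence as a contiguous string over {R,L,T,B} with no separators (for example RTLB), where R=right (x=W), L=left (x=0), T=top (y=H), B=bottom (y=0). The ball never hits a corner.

1. t=1 → T at (3,8); v=(-2,-3)
2. t=3/2 → L at (0,7/2); v=(2,-3)
3. t=7/6 → B at (7/3,0); v=(2,3)
4. t=8/3 → T at (23/3,8); v=(2,-3)
5. t=1/6 → R at (8,15/2); v=(-2,-3)

Final position: (8,15/2)
Wall sequence: TLBTR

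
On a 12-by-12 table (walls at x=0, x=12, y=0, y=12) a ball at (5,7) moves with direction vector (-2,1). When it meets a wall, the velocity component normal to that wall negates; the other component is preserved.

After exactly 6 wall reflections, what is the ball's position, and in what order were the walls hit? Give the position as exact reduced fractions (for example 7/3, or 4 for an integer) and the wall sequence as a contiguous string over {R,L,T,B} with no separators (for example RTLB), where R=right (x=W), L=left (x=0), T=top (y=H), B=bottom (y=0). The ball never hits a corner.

1. t=5/2 → L at (0,19/2); v=(2,1)
2. t=5/2 → T at (5,12); v=(2,-1)
3. t=7/2 → R at (12,17/2); v=(-2,-1)
4. t=6 → L at (0,5/2); v=(2,-1)
5. t=5/2 → B at (5,0); v=(2,1)
6. t=7/2 → R at (12,7/2); v=(-2,1)

Final position: (12,7/2)
Wall sequence: LTRLBR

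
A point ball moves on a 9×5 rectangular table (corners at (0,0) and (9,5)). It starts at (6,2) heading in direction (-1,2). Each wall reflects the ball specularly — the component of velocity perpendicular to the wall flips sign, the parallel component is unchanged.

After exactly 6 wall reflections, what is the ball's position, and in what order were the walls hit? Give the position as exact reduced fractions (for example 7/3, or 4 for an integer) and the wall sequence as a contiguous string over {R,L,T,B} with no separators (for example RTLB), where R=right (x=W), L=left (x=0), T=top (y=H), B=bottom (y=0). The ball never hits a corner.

Final position: (11/2,5)
Wall sequence: TBLTBT

1. t=3/2 → T at (9/2,5); v=(-1,-2)
2. t=5/2 → B at (2,0); v=(-1,2)
3. t=2 → L at (0,4); v=(1,2)
4. t=1/2 → T at (1/2,5); v=(1,-2)
5. t=5/2 → B at (3,0); v=(1,2)
6. t=5/2 → T at (11/2,5); v=(1,-2)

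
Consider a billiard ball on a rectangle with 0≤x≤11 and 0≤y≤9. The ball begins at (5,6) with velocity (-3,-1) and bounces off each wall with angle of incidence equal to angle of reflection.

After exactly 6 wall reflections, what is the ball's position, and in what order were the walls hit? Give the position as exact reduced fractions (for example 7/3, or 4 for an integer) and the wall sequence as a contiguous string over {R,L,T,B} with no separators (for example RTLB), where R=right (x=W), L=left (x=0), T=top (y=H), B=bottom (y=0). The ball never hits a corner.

1. t=5/3 → L at (0,13/3); v=(3,-1)
2. t=11/3 → R at (11,2/3); v=(-3,-1)
3. t=2/3 → B at (9,0); v=(-3,1)
4. t=3 → L at (0,3); v=(3,1)
5. t=11/3 → R at (11,20/3); v=(-3,1)
6. t=7/3 → T at (4,9); v=(-3,-1)

Final position: (4,9)
Wall sequence: LRBLRT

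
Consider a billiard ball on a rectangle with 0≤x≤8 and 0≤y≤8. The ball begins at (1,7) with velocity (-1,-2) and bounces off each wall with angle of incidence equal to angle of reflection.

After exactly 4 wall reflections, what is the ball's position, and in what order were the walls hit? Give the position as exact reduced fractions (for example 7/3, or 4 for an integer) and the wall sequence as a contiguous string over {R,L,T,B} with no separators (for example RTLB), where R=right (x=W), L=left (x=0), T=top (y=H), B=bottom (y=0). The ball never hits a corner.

1. t=1 → L at (0,5); v=(1,-2)
2. t=5/2 → B at (5/2,0); v=(1,2)
3. t=4 → T at (13/2,8); v=(1,-2)
4. t=3/2 → R at (8,5); v=(-1,-2)

Final position: (8,5)
Wall sequence: LBTR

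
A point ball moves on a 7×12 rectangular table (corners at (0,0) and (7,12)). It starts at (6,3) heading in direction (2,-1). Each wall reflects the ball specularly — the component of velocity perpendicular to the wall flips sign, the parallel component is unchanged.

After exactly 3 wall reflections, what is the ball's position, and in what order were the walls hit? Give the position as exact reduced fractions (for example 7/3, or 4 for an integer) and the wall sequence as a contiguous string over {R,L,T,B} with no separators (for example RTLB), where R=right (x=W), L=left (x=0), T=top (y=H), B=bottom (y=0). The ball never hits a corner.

1. t=1/2 → R at (7,5/2); v=(-2,-1)
2. t=5/2 → B at (2,0); v=(-2,1)
3. t=1 → L at (0,1); v=(2,1)

Final position: (0,1)
Wall sequence: RBL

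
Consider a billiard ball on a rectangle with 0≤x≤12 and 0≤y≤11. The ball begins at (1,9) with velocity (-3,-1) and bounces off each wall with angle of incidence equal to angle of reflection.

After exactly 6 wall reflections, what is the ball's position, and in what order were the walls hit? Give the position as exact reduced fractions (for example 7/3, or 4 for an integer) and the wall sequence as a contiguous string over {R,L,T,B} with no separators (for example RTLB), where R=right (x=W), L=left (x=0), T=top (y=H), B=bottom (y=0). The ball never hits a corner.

Final position: (0,22/3)
Wall sequence: LRLBRL

1. t=1/3 → L at (0,26/3); v=(3,-1)
2. t=4 → R at (12,14/3); v=(-3,-1)
3. t=4 → L at (0,2/3); v=(3,-1)
4. t=2/3 → B at (2,0); v=(3,1)
5. t=10/3 → R at (12,10/3); v=(-3,1)
6. t=4 → L at (0,22/3); v=(3,1)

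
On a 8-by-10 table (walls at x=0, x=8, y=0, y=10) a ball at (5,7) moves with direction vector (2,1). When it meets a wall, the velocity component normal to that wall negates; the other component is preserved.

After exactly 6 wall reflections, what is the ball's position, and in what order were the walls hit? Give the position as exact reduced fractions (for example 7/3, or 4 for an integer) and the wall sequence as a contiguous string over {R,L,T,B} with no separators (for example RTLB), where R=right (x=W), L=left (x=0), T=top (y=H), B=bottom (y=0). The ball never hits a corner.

1. t=3/2 → R at (8,17/2); v=(-2,1)
2. t=3/2 → T at (5,10); v=(-2,-1)
3. t=5/2 → L at (0,15/2); v=(2,-1)
4. t=4 → R at (8,7/2); v=(-2,-1)
5. t=7/2 → B at (1,0); v=(-2,1)
6. t=1/2 → L at (0,1/2); v=(2,1)

Final position: (0,1/2)
Wall sequence: RTLRBL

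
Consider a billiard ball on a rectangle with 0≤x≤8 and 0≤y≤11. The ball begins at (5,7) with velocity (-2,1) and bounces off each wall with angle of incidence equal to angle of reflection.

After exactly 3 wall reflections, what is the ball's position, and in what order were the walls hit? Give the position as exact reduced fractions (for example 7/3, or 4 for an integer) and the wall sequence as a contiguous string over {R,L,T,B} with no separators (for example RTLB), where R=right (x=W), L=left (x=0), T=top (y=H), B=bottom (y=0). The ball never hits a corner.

Final position: (8,17/2)
Wall sequence: LTR

1. t=5/2 → L at (0,19/2); v=(2,1)
2. t=3/2 → T at (3,11); v=(2,-1)
3. t=5/2 → R at (8,17/2); v=(-2,-1)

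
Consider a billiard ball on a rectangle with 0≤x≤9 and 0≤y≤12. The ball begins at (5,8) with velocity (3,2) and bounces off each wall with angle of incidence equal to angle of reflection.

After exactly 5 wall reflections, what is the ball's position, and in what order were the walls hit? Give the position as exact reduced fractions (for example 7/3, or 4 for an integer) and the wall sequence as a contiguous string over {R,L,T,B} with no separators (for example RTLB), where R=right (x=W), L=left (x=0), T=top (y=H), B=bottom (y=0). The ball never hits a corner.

Final position: (7,0)
Wall sequence: RTLRB

1. t=4/3 → R at (9,32/3); v=(-3,2)
2. t=2/3 → T at (7,12); v=(-3,-2)
3. t=7/3 → L at (0,22/3); v=(3,-2)
4. t=3 → R at (9,4/3); v=(-3,-2)
5. t=2/3 → B at (7,0); v=(-3,2)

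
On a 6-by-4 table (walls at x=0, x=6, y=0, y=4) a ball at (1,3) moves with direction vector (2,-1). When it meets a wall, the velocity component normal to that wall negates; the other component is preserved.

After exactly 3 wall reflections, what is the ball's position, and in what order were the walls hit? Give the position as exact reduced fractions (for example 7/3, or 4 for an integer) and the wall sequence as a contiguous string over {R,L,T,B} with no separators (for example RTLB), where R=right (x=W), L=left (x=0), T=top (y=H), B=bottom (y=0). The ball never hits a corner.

1. t=5/2 → R at (6,1/2); v=(-2,-1)
2. t=1/2 → B at (5,0); v=(-2,1)
3. t=5/2 → L at (0,5/2); v=(2,1)

Final position: (0,5/2)
Wall sequence: RBL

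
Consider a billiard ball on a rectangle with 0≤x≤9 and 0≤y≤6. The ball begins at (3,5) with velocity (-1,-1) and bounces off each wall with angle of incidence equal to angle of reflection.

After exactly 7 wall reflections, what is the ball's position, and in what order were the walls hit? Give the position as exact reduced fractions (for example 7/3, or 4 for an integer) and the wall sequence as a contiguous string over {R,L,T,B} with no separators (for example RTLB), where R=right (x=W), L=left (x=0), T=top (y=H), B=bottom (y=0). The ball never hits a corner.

Final position: (2,6)
Wall sequence: LBTRBLT

1. t=3 → L at (0,2); v=(1,-1)
2. t=2 → B at (2,0); v=(1,1)
3. t=6 → T at (8,6); v=(1,-1)
4. t=1 → R at (9,5); v=(-1,-1)
5. t=5 → B at (4,0); v=(-1,1)
6. t=4 → L at (0,4); v=(1,1)
7. t=2 → T at (2,6); v=(1,-1)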